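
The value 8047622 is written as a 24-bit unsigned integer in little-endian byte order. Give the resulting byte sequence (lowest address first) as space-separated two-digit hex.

06 CC 7A

8047622 in hexadecimal, padded to 24 bits, is 0x7ACC06.
Split into bytes (most-significant first): 7A CC 06.
In little-endian order the low byte comes first in memory.
So at ascending addresses the bytes are 06 CC 7A.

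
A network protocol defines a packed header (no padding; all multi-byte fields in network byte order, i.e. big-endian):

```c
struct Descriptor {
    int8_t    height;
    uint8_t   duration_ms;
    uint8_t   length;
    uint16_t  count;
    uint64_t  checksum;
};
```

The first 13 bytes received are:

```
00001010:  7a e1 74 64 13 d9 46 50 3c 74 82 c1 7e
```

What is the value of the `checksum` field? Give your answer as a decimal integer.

`checksum` follows `height` (1 B), `duration_ms` (1 B), `length` (1 B), `count` (2 B), so it starts at offset 1 + 1 + 1 + 2 = 5 and occupies 8 bytes.
Bytes at offsets 5..12: D9 46 50 3C 74 82 C1 7E.
In big-endian order the high byte comes first in memory.
The bytes are already most-significant first: 0xD946503C7482C17E.
0xD946503C7482C17E = 15656289375183094142.

15656289375183094142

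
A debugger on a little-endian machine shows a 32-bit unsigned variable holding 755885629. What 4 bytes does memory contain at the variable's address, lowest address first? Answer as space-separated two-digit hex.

755885629 in hexadecimal, padded to 32 bits, is 0x2D0DE63D.
Split into bytes (most-significant first): 2D 0D E6 3D.
Little-endian stores the least-significant byte at the lowest address.
So at ascending addresses the bytes are 3D E6 0D 2D.

3D E6 0D 2D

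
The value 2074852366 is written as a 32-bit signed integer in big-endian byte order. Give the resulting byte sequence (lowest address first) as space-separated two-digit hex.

2074852366 in hexadecimal, padded to 32 bits, is 0x7BABBC0E.
Split into bytes (most-significant first): 7B AB BC 0E.
Big-endian stores the most-significant byte at the lowest address.
So the memory order matches the most-significant-first order: 7B AB BC 0E.

7B AB BC 0E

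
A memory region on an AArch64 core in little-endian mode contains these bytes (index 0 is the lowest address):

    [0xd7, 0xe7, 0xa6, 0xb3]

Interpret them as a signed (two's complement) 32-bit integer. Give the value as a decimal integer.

Little-endian: lowest address holds the least-significant byte.
Reassemble most-significant byte first: B3 A6 E7 D7 → 0xB3A6E7D7.
Top bit is set, so as a signed 32-bit value this is 0xB3A6E7D7 − 2^32 = -1280907305.

-1280907305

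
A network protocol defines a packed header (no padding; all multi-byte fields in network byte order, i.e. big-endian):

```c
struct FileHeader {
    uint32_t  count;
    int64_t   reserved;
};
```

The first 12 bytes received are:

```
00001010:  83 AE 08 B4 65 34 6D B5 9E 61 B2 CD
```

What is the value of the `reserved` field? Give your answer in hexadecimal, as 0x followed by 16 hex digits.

0x65346DB59E61B2CD

`reserved` follows `count` (4 bytes), so it starts at byte offset 4 and occupies 8 bytes.
Bytes at offsets 4..11: 65 34 6D B5 9E 61 B2 CD.
In big-endian order the high byte comes first in memory.
The bytes are already most-significant first: 0x65346DB59E61B2CD.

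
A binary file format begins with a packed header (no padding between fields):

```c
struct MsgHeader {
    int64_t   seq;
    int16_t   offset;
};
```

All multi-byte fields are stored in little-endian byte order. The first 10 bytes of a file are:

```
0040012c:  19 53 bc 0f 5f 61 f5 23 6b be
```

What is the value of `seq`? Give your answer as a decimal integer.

2591084221535376153

`seq` is the first field, at byte offset 0, occupying 8 bytes.
Bytes at offsets 0..7: 19 53 BC 0F 5F 61 F5 23.
In little-endian order the low byte comes first in memory.
Reassemble most-significant byte first: 23 F5 61 5F 0F BC 53 19 → 0x23F5615F0FBC5319.
0x23F5615F0FBC5319 = 2591084221535376153.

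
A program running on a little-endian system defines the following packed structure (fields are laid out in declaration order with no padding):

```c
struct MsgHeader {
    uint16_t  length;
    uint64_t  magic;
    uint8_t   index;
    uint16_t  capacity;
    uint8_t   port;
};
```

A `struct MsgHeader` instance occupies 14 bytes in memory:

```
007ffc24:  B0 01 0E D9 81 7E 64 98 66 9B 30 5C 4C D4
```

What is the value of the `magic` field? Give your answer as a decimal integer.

`magic` follows `length` (2 bytes), so it starts at byte offset 2 and occupies 8 bytes.
Bytes at offsets 2..9: 0E D9 81 7E 64 98 66 9B.
Little-endian: lowest address holds the least-significant byte.
Reassemble most-significant byte first: 9B 66 98 64 7E 81 D9 0E → 0x9B6698647E81D90E.
0x9B6698647E81D90E = 11197805080889907470.

11197805080889907470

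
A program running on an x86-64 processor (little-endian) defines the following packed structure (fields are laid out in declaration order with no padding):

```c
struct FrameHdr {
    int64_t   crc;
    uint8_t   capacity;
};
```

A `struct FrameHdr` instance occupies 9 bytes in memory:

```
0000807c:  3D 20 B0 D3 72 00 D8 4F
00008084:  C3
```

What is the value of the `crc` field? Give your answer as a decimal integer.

`crc` is the first field, at byte offset 0, occupying 8 bytes.
Bytes at offsets 0..7: 3D 20 B0 D3 72 00 D8 4F.
Little-endian: lowest address holds the least-significant byte.
Reassemble most-significant byte first: 4F D8 00 72 D3 B0 20 3D → 0x4FD80072D3B0203D.
0x4FD80072D3B0203D = 5753349017143615549.

5753349017143615549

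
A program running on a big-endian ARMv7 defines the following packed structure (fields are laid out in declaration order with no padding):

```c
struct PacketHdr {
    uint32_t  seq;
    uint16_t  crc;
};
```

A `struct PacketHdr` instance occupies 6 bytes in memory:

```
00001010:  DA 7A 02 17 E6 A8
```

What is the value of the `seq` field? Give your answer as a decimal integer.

3665429015

`seq` is the first field, at byte offset 0, occupying 4 bytes.
Bytes at offsets 0..3: DA 7A 02 17.
In big-endian order the high byte comes first in memory.
The bytes are already most-significant first: 0xDA7A0217.
0xDA7A0217 = 3665429015.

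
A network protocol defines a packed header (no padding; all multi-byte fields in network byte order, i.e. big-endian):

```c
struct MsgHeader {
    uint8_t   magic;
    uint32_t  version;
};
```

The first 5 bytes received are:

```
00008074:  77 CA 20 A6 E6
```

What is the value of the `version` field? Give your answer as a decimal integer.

`version` follows `magic` (1 byte), so it starts at byte offset 1 and occupies 4 bytes.
Bytes at offsets 1..4: CA 20 A6 E6.
In big-endian order the high byte comes first in memory.
The bytes are already most-significant first: 0xCA20A6E6.
0xCA20A6E6 = 3391137510.

3391137510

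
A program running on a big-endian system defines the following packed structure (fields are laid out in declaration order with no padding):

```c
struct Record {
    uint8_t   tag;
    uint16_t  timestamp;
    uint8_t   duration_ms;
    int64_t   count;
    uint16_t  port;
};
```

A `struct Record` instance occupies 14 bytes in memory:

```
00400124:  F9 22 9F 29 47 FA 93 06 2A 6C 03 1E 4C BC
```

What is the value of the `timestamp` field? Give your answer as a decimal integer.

`timestamp` follows `tag` (1 byte), so it starts at byte offset 1 and occupies 2 bytes.
Bytes at offsets 1..2: 22 9F.
Big-endian stores the most-significant byte at the lowest address.
The bytes are already most-significant first: 0x229F.
0x229F = 8863.

8863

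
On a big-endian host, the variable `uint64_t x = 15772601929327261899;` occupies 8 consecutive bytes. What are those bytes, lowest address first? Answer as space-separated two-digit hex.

15772601929327261899 in hexadecimal, padded to 64 bits, is 0xDAE389E34D3138CB.
Split into bytes (most-significant first): DA E3 89 E3 4D 31 38 CB.
Big-endian stores the most-significant byte at the lowest address.
So the memory order matches the most-significant-first order: DA E3 89 E3 4D 31 38 CB.

DA E3 89 E3 4D 31 38 CB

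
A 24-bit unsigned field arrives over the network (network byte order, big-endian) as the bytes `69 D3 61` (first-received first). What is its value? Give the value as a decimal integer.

Big-endian stores the most-significant byte at the lowest address.
The bytes are already most-significant first: 0x69D361.
0x69D361 = 6935393.

6935393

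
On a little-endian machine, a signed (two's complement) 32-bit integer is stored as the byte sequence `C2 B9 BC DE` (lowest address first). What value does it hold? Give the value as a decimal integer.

In little-endian order the low byte comes first in memory.
Reassemble most-significant byte first: DE BC B9 C2 → 0xDEBCB9C2.
Top bit is set, so as a signed 32-bit value this is 0xDEBCB9C2 − 2^32 = -558057022.

-558057022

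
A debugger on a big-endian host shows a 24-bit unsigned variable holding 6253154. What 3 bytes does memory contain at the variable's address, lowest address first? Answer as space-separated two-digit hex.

5F 6A 62

6253154 in hexadecimal, padded to 24 bits, is 0x5F6A62.
Split into bytes (most-significant first): 5F 6A 62.
Big-endian: lowest address holds the most-significant byte.
So the memory order matches the most-significant-first order: 5F 6A 62.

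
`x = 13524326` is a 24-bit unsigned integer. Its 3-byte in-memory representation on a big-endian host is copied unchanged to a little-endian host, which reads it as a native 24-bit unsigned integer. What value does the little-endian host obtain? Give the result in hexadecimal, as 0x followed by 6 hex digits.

0x665DCE

13524326 in 24-bit hexadecimal is 0xCE5D66.
Stored big-endian, the bytes at ascending addresses are CE 5D 66.
Read back as little-endian, the first byte is least significant, giving 0x665DCE.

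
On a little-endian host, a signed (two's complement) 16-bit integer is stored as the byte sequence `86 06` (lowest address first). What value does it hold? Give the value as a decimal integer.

Little-endian stores the least-significant byte at the lowest address.
Reassemble most-significant byte first: 06 86 → 0x0686.
0x0686 = 1670.

1670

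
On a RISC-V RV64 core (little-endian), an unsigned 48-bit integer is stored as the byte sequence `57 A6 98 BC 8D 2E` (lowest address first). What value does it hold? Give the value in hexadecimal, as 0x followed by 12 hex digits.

Little-endian: lowest address holds the least-significant byte.
Reassemble most-significant byte first: 2E 8D BC 98 A6 57 → 0x2E8DBC98A657.

0x2E8DBC98A657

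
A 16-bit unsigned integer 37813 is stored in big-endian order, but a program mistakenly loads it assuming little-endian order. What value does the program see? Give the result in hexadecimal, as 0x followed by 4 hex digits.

37813 in 16-bit hexadecimal is 0x93B5.
Stored big-endian, the bytes at ascending addresses are 93 B5.
Read back as little-endian, the first byte is least significant, giving 0xB593.

0xB593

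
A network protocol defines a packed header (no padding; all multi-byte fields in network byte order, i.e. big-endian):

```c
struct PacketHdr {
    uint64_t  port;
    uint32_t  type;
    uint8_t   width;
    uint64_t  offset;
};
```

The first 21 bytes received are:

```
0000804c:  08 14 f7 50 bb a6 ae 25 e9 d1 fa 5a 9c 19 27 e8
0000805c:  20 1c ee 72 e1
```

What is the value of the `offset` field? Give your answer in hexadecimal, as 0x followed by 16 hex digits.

0x1927E8201CEE72E1

`offset` follows `port` (8 B), `type` (4 B), `width` (1 B), so it starts at offset 8 + 4 + 1 = 13 and occupies 8 bytes.
Bytes at offsets 13..20: 19 27 E8 20 1C EE 72 E1.
Big-endian: lowest address holds the most-significant byte.
The bytes are already most-significant first: 0x1927E8201CEE72E1.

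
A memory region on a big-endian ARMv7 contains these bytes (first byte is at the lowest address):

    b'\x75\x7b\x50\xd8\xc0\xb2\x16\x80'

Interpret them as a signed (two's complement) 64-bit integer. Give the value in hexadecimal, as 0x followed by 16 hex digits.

Big-endian stores the most-significant byte at the lowest address.
The bytes are already most-significant first: 0x757B50D8C0B21680.

0x757B50D8C0B21680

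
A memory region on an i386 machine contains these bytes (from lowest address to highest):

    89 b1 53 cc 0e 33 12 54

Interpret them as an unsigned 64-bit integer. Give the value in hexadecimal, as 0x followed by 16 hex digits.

0x5412330ECC53B189

In little-endian order the low byte comes first in memory.
Reassemble most-significant byte first: 54 12 33 0E CC 53 B1 89 → 0x5412330ECC53B189.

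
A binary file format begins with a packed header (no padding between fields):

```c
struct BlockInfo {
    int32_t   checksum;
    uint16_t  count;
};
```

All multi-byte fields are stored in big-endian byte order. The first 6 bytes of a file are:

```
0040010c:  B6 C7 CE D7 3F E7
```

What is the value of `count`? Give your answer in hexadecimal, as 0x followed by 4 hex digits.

`count` follows `checksum` (4 bytes), so it starts at byte offset 4 and occupies 2 bytes.
Bytes at offsets 4..5: 3F E7.
Big-endian stores the most-significant byte at the lowest address.
The bytes are already most-significant first: 0x3FE7.

0x3FE7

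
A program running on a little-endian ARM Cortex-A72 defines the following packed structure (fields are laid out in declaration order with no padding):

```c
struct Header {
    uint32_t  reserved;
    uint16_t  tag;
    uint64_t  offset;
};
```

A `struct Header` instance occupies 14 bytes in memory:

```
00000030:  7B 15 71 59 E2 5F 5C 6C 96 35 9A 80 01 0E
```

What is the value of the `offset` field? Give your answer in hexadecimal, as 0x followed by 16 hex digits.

`offset` follows `reserved` (4 B), `tag` (2 B), so it starts at offset 4 + 2 = 6 and occupies 8 bytes.
Bytes at offsets 6..13: 5C 6C 96 35 9A 80 01 0E.
Little-endian stores the least-significant byte at the lowest address.
Reassemble most-significant byte first: 0E 01 80 9A 35 96 6C 5C → 0x0E01809A35966C5C.

0x0E01809A35966C5C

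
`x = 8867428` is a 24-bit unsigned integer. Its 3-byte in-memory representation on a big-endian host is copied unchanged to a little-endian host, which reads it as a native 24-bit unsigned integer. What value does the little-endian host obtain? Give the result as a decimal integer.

8867428 in 24-bit hexadecimal is 0x874E64.
Stored big-endian, the bytes at ascending addresses are 87 4E 64.
Read back as little-endian, the first byte is least significant, giving 0x644E87.
0x644E87 = 6573703.

6573703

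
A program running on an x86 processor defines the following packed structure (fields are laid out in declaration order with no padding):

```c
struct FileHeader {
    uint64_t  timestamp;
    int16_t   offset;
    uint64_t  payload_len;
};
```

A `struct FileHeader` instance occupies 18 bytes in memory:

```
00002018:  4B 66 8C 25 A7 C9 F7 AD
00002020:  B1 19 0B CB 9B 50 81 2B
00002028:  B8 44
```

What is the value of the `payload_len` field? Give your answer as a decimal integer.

4951755624697023243

`payload_len` follows `timestamp` (8 B), `offset` (2 B), so it starts at offset 8 + 2 = 10 and occupies 8 bytes.
Bytes at offsets 10..17: 0B CB 9B 50 81 2B B8 44.
In little-endian order the low byte comes first in memory.
Reassemble most-significant byte first: 44 B8 2B 81 50 9B CB 0B → 0x44B82B81509BCB0B.
0x44B82B81509BCB0B = 4951755624697023243.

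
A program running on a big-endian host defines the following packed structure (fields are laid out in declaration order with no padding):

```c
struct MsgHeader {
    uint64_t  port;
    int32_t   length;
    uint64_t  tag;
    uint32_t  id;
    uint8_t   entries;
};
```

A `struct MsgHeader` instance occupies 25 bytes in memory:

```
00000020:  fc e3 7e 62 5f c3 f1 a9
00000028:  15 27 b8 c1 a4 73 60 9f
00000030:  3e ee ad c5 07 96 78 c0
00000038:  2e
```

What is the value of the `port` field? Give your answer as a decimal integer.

`port` is the first field, at byte offset 0, occupying 8 bytes.
Bytes at offsets 0..7: FC E3 7E 62 5F C3 F1 A9.
In big-endian order the high byte comes first in memory.
The bytes are already most-significant first: 0xFCE37E625FC3F1A9.
0xFCE37E625FC3F1A9 = 18222547478249730473.

18222547478249730473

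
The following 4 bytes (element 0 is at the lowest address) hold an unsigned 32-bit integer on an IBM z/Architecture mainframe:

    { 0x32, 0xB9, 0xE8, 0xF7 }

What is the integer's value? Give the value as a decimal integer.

851044599

Big-endian: lowest address holds the most-significant byte.
The bytes are already most-significant first: 0x32B9E8F7.
0x32B9E8F7 = 851044599.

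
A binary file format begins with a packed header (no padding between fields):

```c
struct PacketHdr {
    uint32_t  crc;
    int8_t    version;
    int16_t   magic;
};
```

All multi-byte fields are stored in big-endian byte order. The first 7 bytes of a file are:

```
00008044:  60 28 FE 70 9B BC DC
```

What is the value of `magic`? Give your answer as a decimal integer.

-17188

`magic` follows `crc` (4 B), `version` (1 B), so it starts at offset 4 + 1 = 5 and occupies 2 bytes.
Bytes at offsets 5..6: BC DC.
Big-endian: lowest address holds the most-significant byte.
The bytes are already most-significant first: 0xBCDC.
Top bit is set, so as a signed 16-bit value this is 0xBCDC − 2^16 = -17188.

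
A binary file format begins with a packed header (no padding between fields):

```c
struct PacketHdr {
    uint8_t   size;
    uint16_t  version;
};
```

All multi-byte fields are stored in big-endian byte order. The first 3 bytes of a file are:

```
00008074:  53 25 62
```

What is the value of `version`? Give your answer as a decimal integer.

`version` follows `size` (1 byte), so it starts at byte offset 1 and occupies 2 bytes.
Bytes at offsets 1..2: 25 62.
Big-endian stores the most-significant byte at the lowest address.
The bytes are already most-significant first: 0x2562.
0x2562 = 9570.

9570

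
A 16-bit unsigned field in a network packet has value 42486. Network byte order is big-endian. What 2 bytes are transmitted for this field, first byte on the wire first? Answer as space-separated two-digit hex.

A5 F6

42486 in hexadecimal, padded to 16 bits, is 0xA5F6.
Split into bytes (most-significant first): A5 F6.
Big-endian: lowest address holds the most-significant byte.
So the memory order matches the most-significant-first order: A5 F6.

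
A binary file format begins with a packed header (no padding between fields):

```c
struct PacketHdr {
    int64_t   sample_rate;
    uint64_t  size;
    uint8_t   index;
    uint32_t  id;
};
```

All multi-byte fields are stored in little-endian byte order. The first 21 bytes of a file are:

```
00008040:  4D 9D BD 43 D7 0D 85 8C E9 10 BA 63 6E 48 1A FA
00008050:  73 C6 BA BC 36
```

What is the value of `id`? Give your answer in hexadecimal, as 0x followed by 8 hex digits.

0x36BCBAC6

`id` follows `sample_rate` (8 B), `size` (8 B), `index` (1 B), so it starts at offset 8 + 8 + 1 = 17 and occupies 4 bytes.
Bytes at offsets 17..20: C6 BA BC 36.
In little-endian order the low byte comes first in memory.
Reassemble most-significant byte first: 36 BC BA C6 → 0x36BCBAC6.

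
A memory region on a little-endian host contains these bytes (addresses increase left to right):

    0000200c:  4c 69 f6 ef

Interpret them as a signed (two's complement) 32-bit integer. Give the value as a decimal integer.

Little-endian: lowest address holds the least-significant byte.
Reassemble most-significant byte first: EF F6 69 4C → 0xEFF6694C.
Top bit is set, so as a signed 32-bit value this is 0xEFF6694C − 2^32 = -269063860.

-269063860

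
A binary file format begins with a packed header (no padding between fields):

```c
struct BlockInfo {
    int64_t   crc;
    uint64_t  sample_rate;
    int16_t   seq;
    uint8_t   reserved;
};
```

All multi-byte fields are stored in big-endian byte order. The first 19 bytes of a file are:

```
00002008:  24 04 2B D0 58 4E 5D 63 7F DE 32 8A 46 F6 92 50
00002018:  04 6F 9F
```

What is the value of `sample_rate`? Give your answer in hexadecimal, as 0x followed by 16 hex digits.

0x7FDE328A46F69250

`sample_rate` follows `crc` (8 bytes), so it starts at byte offset 8 and occupies 8 bytes.
Bytes at offsets 8..15: 7F DE 32 8A 46 F6 92 50.
In big-endian order the high byte comes first in memory.
The bytes are already most-significant first: 0x7FDE328A46F69250.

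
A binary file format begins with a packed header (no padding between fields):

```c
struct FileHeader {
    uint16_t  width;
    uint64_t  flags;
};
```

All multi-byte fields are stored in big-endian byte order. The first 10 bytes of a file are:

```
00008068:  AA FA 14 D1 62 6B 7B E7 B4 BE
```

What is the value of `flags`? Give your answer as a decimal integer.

`flags` follows `width` (2 bytes), so it starts at byte offset 2 and occupies 8 bytes.
Bytes at offsets 2..9: 14 D1 62 6B 7B E7 B4 BE.
In big-endian order the high byte comes first in memory.
The bytes are already most-significant first: 0x14D1626B7BE7B4BE.
0x14D1626B7BE7B4BE = 1500088364670891198.

1500088364670891198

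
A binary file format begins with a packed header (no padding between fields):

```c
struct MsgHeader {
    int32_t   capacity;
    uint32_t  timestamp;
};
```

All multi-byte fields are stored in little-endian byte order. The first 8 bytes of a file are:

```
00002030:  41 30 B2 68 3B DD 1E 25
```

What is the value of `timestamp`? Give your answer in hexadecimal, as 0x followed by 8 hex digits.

0x251EDD3B

`timestamp` follows `capacity` (4 bytes), so it starts at byte offset 4 and occupies 4 bytes.
Bytes at offsets 4..7: 3B DD 1E 25.
In little-endian order the low byte comes first in memory.
Reassemble most-significant byte first: 25 1E DD 3B → 0x251EDD3B.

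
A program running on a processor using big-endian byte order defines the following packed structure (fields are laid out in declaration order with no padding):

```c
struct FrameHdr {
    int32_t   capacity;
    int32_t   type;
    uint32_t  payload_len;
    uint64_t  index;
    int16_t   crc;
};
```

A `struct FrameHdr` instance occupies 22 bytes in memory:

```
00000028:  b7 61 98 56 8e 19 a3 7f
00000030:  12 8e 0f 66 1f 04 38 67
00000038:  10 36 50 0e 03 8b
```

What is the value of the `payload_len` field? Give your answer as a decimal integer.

`payload_len` follows `capacity` (4 B), `type` (4 B), so it starts at offset 4 + 4 = 8 and occupies 4 bytes.
Bytes at offsets 8..11: 12 8E 0F 66.
Big-endian stores the most-significant byte at the lowest address.
The bytes are already most-significant first: 0x128E0F66.
0x128E0F66 = 311299942.

311299942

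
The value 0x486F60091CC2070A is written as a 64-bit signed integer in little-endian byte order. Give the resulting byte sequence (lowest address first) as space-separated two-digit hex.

Split into bytes (most-significant first): 48 6F 60 09 1C C2 07 0A.
Little-endian stores the least-significant byte at the lowest address.
So at ascending addresses the bytes are 0A 07 C2 1C 09 60 6F 48.

0A 07 C2 1C 09 60 6F 48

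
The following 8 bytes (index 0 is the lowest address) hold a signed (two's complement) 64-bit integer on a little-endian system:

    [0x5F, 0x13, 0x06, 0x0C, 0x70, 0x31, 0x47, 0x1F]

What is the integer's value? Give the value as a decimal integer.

2253824495830045535

Little-endian stores the least-significant byte at the lowest address.
Reassemble most-significant byte first: 1F 47 31 70 0C 06 13 5F → 0x1F4731700C06135F.
0x1F4731700C06135F = 2253824495830045535.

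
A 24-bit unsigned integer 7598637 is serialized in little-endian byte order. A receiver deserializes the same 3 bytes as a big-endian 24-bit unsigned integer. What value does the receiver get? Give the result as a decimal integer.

7598637 in 24-bit hexadecimal is 0x73F22D.
Stored little-endian, the bytes at ascending addresses are 2D F2 73.
Read back as big-endian, the last byte is least significant, giving 0x2DF273.
0x2DF273 = 3011187.

3011187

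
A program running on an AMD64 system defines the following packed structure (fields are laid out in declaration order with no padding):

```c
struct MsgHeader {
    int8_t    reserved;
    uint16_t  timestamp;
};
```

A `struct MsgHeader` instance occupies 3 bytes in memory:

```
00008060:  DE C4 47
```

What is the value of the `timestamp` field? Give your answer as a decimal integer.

18372

`timestamp` follows `reserved` (1 byte), so it starts at byte offset 1 and occupies 2 bytes.
Bytes at offsets 1..2: C4 47.
Little-endian: lowest address holds the least-significant byte.
Reassemble most-significant byte first: 47 C4 → 0x47C4.
0x47C4 = 18372.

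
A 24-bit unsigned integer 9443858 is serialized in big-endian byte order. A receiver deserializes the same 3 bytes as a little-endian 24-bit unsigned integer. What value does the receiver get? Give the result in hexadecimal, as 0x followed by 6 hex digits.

0x121A90

9443858 in 24-bit hexadecimal is 0x901A12.
Stored big-endian, the bytes at ascending addresses are 90 1A 12.
Read back as little-endian, the first byte is least significant, giving 0x121A90.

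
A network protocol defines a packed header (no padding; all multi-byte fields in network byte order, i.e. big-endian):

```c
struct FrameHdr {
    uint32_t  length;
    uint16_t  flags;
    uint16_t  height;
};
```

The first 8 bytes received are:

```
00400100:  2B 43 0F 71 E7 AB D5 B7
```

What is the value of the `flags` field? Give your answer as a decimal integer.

59307

`flags` follows `length` (4 bytes), so it starts at byte offset 4 and occupies 2 bytes.
Bytes at offsets 4..5: E7 AB.
Big-endian stores the most-significant byte at the lowest address.
The bytes are already most-significant first: 0xE7AB.
0xE7AB = 59307.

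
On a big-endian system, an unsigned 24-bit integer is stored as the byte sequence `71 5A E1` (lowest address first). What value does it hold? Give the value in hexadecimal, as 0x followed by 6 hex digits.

In big-endian order the high byte comes first in memory.
The bytes are already most-significant first: 0x715AE1.

0x715AE1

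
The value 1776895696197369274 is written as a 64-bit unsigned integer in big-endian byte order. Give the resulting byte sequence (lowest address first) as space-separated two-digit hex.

18 A8 CD 38 A6 C3 BD BA

1776895696197369274 in hexadecimal, padded to 64 bits, is 0x18A8CD38A6C3BDBA.
Split into bytes (most-significant first): 18 A8 CD 38 A6 C3 BD BA.
Big-endian: lowest address holds the most-significant byte.
So the memory order matches the most-significant-first order: 18 A8 CD 38 A6 C3 BD BA.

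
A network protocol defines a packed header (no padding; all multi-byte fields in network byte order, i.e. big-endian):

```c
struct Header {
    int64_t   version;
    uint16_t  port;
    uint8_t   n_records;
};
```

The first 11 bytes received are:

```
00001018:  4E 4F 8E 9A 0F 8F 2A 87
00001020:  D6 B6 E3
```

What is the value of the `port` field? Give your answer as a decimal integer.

`port` follows `version` (8 bytes), so it starts at byte offset 8 and occupies 2 bytes.
Bytes at offsets 8..9: D6 B6.
In big-endian order the high byte comes first in memory.
The bytes are already most-significant first: 0xD6B6.
0xD6B6 = 54966.

54966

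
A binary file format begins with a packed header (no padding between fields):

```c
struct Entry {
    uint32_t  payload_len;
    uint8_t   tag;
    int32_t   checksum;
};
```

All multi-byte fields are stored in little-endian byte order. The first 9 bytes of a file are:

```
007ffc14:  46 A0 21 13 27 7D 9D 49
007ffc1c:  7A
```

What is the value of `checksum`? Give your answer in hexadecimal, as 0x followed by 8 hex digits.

`checksum` follows `payload_len` (4 B), `tag` (1 B), so it starts at offset 4 + 1 = 5 and occupies 4 bytes.
Bytes at offsets 5..8: 7D 9D 49 7A.
Little-endian: lowest address holds the least-significant byte.
Reassemble most-significant byte first: 7A 49 9D 7D → 0x7A499D7D.

0x7A499D7D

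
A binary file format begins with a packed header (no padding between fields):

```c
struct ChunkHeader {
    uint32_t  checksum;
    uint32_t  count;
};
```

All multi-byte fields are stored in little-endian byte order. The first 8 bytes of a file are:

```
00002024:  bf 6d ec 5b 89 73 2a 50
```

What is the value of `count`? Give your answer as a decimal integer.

1344959369

`count` follows `checksum` (4 bytes), so it starts at byte offset 4 and occupies 4 bytes.
Bytes at offsets 4..7: 89 73 2A 50.
Little-endian: lowest address holds the least-significant byte.
Reassemble most-significant byte first: 50 2A 73 89 → 0x502A7389.
0x502A7389 = 1344959369.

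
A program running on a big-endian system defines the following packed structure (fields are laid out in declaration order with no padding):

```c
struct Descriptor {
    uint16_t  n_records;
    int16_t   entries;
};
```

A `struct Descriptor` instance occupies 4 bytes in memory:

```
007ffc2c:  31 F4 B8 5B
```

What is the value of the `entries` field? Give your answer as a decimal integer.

-18341

`entries` follows `n_records` (2 bytes), so it starts at byte offset 2 and occupies 2 bytes.
Bytes at offsets 2..3: B8 5B.
In big-endian order the high byte comes first in memory.
The bytes are already most-significant first: 0xB85B.
Top bit is set, so as a signed 16-bit value this is 0xB85B − 2^16 = -18341.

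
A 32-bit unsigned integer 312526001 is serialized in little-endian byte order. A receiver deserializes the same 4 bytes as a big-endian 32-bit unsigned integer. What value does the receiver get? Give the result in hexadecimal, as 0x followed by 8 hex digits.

0xB1C4A012

312526001 in 32-bit hexadecimal is 0x12A0C4B1.
Stored little-endian, the bytes at ascending addresses are B1 C4 A0 12.
Read back as big-endian, the last byte is least significant, giving 0xB1C4A012.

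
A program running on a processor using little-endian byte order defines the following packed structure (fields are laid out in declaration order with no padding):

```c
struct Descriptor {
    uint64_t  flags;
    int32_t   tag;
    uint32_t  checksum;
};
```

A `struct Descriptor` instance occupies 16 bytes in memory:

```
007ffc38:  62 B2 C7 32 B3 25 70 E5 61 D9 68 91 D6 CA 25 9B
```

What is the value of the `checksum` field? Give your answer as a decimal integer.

2602945238

`checksum` follows `flags` (8 B), `tag` (4 B), so it starts at offset 8 + 4 = 12 and occupies 4 bytes.
Bytes at offsets 12..15: D6 CA 25 9B.
Little-endian stores the least-significant byte at the lowest address.
Reassemble most-significant byte first: 9B 25 CA D6 → 0x9B25CAD6.
0x9B25CAD6 = 2602945238.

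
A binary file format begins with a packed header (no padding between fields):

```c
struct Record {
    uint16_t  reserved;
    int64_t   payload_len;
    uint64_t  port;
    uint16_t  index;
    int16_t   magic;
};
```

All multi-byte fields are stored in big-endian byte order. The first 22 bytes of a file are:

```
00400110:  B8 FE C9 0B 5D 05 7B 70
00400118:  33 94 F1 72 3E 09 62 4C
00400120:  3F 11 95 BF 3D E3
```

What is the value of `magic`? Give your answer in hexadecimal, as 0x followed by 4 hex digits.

`magic` follows `reserved` (2 B), `payload_len` (8 B), `port` (8 B), `index` (2 B), so it starts at offset 2 + 8 + 8 + 2 = 20 and occupies 2 bytes.
Bytes at offsets 20..21: 3D E3.
Big-endian stores the most-significant byte at the lowest address.
The bytes are already most-significant first: 0x3DE3.

0x3DE3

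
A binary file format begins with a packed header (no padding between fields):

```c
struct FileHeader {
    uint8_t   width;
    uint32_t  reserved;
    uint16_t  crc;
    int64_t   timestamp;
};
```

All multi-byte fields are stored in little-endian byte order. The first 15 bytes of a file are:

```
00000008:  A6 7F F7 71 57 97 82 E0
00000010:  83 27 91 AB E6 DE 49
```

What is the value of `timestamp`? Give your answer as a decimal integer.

`timestamp` follows `width` (1 B), `reserved` (4 B), `crc` (2 B), so it starts at offset 1 + 4 + 2 = 7 and occupies 8 bytes.
Bytes at offsets 7..14: E0 83 27 91 AB E6 DE 49.
Little-endian stores the least-significant byte at the lowest address.
Reassemble most-significant byte first: 49 DE E6 AB 91 27 83 E0 → 0x49DEE6AB912783E0.
0x49DEE6AB912783E0 = 5322945434147587040.

5322945434147587040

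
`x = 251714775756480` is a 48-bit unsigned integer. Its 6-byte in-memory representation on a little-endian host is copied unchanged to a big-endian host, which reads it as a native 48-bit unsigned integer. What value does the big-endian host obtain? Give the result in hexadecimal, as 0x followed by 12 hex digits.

0xC02ECBE9EEE4

251714775756480 in 48-bit hexadecimal is 0xE4EEE9CB2EC0.
Stored little-endian, the bytes at ascending addresses are C0 2E CB E9 EE E4.
Read back as big-endian, the last byte is least significant, giving 0xC02ECBE9EEE4.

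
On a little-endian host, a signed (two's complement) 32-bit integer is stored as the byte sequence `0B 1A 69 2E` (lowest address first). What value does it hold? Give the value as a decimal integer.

778639883

Little-endian stores the least-significant byte at the lowest address.
Reassemble most-significant byte first: 2E 69 1A 0B → 0x2E691A0B.
0x2E691A0B = 778639883.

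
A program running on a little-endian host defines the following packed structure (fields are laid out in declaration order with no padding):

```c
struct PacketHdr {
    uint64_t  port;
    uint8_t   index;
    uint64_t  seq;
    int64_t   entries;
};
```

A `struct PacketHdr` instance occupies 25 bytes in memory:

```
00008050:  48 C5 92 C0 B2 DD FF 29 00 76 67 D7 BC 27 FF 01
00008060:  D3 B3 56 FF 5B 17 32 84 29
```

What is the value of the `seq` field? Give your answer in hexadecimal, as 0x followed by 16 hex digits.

0xD301FF27BCD76776

`seq` follows `port` (8 B), `index` (1 B), so it starts at offset 8 + 1 = 9 and occupies 8 bytes.
Bytes at offsets 9..16: 76 67 D7 BC 27 FF 01 D3.
Little-endian stores the least-significant byte at the lowest address.
Reassemble most-significant byte first: D3 01 FF 27 BC D7 67 76 → 0xD301FF27BCD76776.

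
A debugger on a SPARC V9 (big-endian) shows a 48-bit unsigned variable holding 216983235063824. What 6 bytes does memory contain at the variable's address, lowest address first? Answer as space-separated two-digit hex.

C5 58 58 A5 F0 10

216983235063824 in hexadecimal, padded to 48 bits, is 0xC55858A5F010.
Split into bytes (most-significant first): C5 58 58 A5 F0 10.
Big-endian stores the most-significant byte at the lowest address.
So the memory order matches the most-significant-first order: C5 58 58 A5 F0 10.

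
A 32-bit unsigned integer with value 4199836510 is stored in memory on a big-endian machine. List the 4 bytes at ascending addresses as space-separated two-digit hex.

4199836510 in hexadecimal, padded to 32 bits, is 0xFA546B5E.
Split into bytes (most-significant first): FA 54 6B 5E.
In big-endian order the high byte comes first in memory.
So the memory order matches the most-significant-first order: FA 54 6B 5E.

FA 54 6B 5E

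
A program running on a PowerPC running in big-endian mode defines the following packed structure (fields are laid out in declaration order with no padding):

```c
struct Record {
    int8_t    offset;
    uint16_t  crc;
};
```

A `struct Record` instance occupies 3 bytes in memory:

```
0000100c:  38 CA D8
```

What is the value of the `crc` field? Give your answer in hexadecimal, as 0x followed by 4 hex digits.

0xCAD8

`crc` follows `offset` (1 byte), so it starts at byte offset 1 and occupies 2 bytes.
Bytes at offsets 1..2: CA D8.
Big-endian stores the most-significant byte at the lowest address.
The bytes are already most-significant first: 0xCAD8.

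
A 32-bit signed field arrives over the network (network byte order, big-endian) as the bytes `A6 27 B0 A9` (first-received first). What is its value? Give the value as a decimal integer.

-1507348311

Big-endian stores the most-significant byte at the lowest address.
The bytes are already most-significant first: 0xA627B0A9.
Top bit is set, so as a signed 32-bit value this is 0xA627B0A9 − 2^32 = -1507348311.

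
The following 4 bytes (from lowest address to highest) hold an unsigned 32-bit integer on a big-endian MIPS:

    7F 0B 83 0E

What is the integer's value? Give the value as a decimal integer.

Big-endian stores the most-significant byte at the lowest address.
The bytes are already most-significant first: 0x7F0B830E.
0x7F0B830E = 2131460878.

2131460878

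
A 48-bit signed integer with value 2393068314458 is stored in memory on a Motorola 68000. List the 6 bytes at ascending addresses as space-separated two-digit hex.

02 2D 2D FC 9F 5A

2393068314458 in hexadecimal, padded to 48 bits, is 0x022D2DFC9F5A.
Split into bytes (most-significant first): 02 2D 2D FC 9F 5A.
Big-endian: lowest address holds the most-significant byte.
So the memory order matches the most-significant-first order: 02 2D 2D FC 9F 5A.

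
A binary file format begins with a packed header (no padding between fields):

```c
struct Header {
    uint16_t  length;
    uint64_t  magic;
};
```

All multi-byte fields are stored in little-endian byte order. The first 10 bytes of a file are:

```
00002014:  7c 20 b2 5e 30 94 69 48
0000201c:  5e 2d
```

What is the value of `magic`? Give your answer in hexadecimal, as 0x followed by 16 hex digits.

`magic` follows `length` (2 bytes), so it starts at byte offset 2 and occupies 8 bytes.
Bytes at offsets 2..9: B2 5E 30 94 69 48 5E 2D.
In little-endian order the low byte comes first in memory.
Reassemble most-significant byte first: 2D 5E 48 69 94 30 5E B2 → 0x2D5E486994305EB2.

0x2D5E486994305EB2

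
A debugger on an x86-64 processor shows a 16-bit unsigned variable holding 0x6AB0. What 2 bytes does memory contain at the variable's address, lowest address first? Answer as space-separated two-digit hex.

Split into bytes (most-significant first): 6A B0.
Little-endian: lowest address holds the least-significant byte.
So at ascending addresses the bytes are B0 6A.

B0 6A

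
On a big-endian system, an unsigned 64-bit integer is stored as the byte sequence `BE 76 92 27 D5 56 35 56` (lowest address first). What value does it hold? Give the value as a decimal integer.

Big-endian: lowest address holds the most-significant byte.
The bytes are already most-significant first: 0xBE769227D5563556.
0xBE769227D5563556 = 13724317614238741846.

13724317614238741846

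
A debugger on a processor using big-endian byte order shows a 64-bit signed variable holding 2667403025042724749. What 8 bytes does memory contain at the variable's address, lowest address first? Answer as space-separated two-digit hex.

25 04 84 EB 34 79 57 8D

2667403025042724749 in hexadecimal, padded to 64 bits, is 0x250484EB3479578D.
Split into bytes (most-significant first): 25 04 84 EB 34 79 57 8D.
Big-endian: lowest address holds the most-significant byte.
So the memory order matches the most-significant-first order: 25 04 84 EB 34 79 57 8D.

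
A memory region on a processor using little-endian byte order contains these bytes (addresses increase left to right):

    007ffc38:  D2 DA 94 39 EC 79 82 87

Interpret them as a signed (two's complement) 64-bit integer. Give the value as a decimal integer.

In little-endian order the low byte comes first in memory.
Reassemble most-significant byte first: 87 82 79 EC 39 94 DA D2 → 0x878279EC3994DAD2.
Top bit is set, so as a signed 64-bit value this is 0x878279EC3994DAD2 − 2^64 = -8682243076131595566.

-8682243076131595566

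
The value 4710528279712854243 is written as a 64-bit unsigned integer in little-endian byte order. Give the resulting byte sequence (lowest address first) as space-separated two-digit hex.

4710528279712854243 in hexadecimal, padded to 64 bits, is 0x415F288350B770E3.
Split into bytes (most-significant first): 41 5F 28 83 50 B7 70 E3.
Little-endian: lowest address holds the least-significant byte.
So at ascending addresses the bytes are E3 70 B7 50 83 28 5F 41.

E3 70 B7 50 83 28 5F 41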